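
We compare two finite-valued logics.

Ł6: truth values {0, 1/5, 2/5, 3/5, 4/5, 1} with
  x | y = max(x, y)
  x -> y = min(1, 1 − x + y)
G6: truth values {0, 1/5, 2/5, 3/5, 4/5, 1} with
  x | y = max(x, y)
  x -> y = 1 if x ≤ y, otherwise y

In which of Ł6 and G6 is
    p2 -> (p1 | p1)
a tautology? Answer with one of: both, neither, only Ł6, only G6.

In Ł6: at p1 = 0, p2 = 1/5 the value is 4/5 — not a tautology.
In G6: at p1 = 0, p2 = 1/5 the value is 0 — not a tautology.

neither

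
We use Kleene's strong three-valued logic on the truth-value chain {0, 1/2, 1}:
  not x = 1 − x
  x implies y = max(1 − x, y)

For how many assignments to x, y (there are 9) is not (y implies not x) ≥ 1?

1

x = 0, y = 0 ↦ 0  <
x = 0, y = 1/2 ↦ 0  <
x = 0, y = 1 ↦ 0  <
x = 1/2, y = 0 ↦ 0  <
x = 1/2, y = 1/2 ↦ 1/2  <
x = 1/2, y = 1 ↦ 1/2  <
x = 1, y = 0 ↦ 0  <
x = 1, y = 1/2 ↦ 1/2  <
x = 1, y = 1 ↦ 1  ≥
So 1 of the 9 assignments meets the threshold.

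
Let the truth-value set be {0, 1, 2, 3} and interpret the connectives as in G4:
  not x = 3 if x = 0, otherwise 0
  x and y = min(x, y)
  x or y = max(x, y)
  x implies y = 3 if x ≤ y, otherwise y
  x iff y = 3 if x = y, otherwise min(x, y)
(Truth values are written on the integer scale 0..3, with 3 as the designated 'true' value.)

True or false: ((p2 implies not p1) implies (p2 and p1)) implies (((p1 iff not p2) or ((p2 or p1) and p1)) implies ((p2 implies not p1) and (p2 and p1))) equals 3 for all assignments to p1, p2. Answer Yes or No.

No

Counterexample: take p1 = 1, p2 = 1.
not p1 = not 1 = 0
p2 implies not p1 = 1 implies 0 = 0
p2 and p1 = 1 and 1 = 1
(p2 implies not p1) implies (p2 and p1) = 0 implies 1 = 3
not p2 = not 1 = 0
p1 iff not p2 = 1 iff 0 = 0
p2 or p1 = 1 or 1 = 1
(p2 or p1) and p1 = 1 and 1 = 1
(p1 iff not p2) or ((p2 or p1) and p1) = 0 or 1 = 1
not p1 = not 1 = 0
p2 implies not p1 = 1 implies 0 = 0
p2 and p1 = 1 and 1 = 1
(p2 implies not p1) and (p2 and p1) = 0 and 1 = 0
((p1 iff not p2) or ((p2 or p1) and p1)) implies ((p2 implies not p1) and (p2 and p1)) = 1 implies 0 = 0
((p2 implies not p1) implies (p2 and p1)) implies (((p1 iff not p2) or ((p2 or p1) and p1)) implies ((p2 implies not p1) and (p2 and p1))) = 3 implies 0 = 0
This gives 0 ≠ 3.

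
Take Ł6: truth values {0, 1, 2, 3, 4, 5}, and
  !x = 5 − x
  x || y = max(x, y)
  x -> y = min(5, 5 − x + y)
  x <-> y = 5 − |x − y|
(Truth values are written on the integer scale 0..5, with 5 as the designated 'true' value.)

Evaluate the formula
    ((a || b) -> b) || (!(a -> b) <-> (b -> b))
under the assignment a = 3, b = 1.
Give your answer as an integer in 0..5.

3

a || b = 3 || 1 = 3
(a || b) -> b = 3 -> 1 = 3
a -> b = 3 -> 1 = 3
!(a -> b) = !3 = 2
b -> b = 1 -> 1 = 5
!(a -> b) <-> (b -> b) = 2 <-> 5 = 2
((a || b) -> b) || (!(a -> b) <-> (b -> b)) = 3 || 2 = 3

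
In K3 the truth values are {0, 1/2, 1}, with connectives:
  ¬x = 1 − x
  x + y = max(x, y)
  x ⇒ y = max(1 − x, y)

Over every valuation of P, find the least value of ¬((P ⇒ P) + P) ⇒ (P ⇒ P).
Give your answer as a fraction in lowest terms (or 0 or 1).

Take P = 1/2:
P ⇒ P = 1/2 ⇒ 1/2 = 1/2
(P ⇒ P) + P = 1/2 + 1/2 = 1/2
¬((P ⇒ P) + P) = ¬1/2 = 1/2
P ⇒ P = 1/2 ⇒ 1/2 = 1/2
¬((P ⇒ P) + P) ⇒ (P ⇒ P) = 1/2 ⇒ 1/2 = 1/2
No assignment yields a value below 1/2, so this is the minimum.

1/2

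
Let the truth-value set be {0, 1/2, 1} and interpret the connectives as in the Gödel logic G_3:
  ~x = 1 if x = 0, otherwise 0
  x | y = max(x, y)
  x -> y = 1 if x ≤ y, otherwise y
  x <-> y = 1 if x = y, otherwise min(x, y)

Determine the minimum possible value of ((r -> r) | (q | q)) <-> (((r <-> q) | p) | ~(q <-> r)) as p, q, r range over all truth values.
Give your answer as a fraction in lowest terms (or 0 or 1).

1/2

Take p = 0, q = 1/2, r = 1:
r -> r = 1 -> 1 = 1
q | q = 1/2 | 1/2 = 1/2
(r -> r) | (q | q) = 1 | 1/2 = 1
r <-> q = 1 <-> 1/2 = 1/2
(r <-> q) | p = 1/2 | 0 = 1/2
q <-> r = 1/2 <-> 1 = 1/2
~(q <-> r) = ~1/2 = 0
((r <-> q) | p) | ~(q <-> r) = 1/2 | 0 = 1/2
((r -> r) | (q | q)) <-> (((r <-> q) | p) | ~(q <-> r)) = 1 <-> 1/2 = 1/2
No assignment yields a value below 1/2, so this is the minimum.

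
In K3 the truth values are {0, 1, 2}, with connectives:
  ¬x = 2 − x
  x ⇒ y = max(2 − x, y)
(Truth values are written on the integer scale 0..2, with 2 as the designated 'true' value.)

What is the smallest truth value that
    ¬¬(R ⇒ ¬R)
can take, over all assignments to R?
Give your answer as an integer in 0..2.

Take R = 2:
¬R = ¬2 = 0
R ⇒ ¬R = 2 ⇒ 0 = 0
¬(R ⇒ ¬R) = ¬0 = 2
¬¬(R ⇒ ¬R) = ¬2 = 0
No assignment yields a value below 0, so this is the minimum.

0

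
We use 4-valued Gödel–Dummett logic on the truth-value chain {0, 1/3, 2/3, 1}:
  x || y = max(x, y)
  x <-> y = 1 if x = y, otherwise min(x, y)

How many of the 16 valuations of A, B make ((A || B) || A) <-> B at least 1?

A = 0, B = 0 ↦ 1  ≥
A = 0, B = 1/3 ↦ 1  ≥
A = 0, B = 2/3 ↦ 1  ≥
A = 0, B = 1 ↦ 1  ≥
A = 1/3, B = 0 ↦ 0  <
A = 1/3, B = 1/3 ↦ 1  ≥
A = 1/3, B = 2/3 ↦ 1  ≥
A = 1/3, B = 1 ↦ 1  ≥
A = 2/3, B = 0 ↦ 0  <
A = 2/3, B = 1/3 ↦ 1/3  <
A = 2/3, B = 2/3 ↦ 1  ≥
A = 2/3, B = 1 ↦ 1  ≥
A = 1, B = 0 ↦ 0  <
A = 1, B = 1/3 ↦ 1/3  <
A = 1, B = 2/3 ↦ 2/3  <
A = 1, B = 1 ↦ 1  ≥
So 10 of the 16 assignments meet the threshold.

10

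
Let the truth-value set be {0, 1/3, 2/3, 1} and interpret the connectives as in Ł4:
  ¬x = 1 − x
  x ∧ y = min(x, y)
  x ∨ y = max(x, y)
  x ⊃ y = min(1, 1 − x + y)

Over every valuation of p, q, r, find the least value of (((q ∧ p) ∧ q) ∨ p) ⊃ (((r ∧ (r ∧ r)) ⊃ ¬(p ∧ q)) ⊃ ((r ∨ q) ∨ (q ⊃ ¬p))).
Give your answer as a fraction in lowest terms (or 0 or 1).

2/3

Take p = 1, q = 1/3, r = 0:
q ∧ p = 1/3 ∧ 1 = 1/3
(q ∧ p) ∧ q = 1/3 ∧ 1/3 = 1/3
((q ∧ p) ∧ q) ∨ p = 1/3 ∨ 1 = 1
r ∧ r = 0 ∧ 0 = 0
r ∧ (r ∧ r) = 0 ∧ 0 = 0
p ∧ q = 1 ∧ 1/3 = 1/3
¬(p ∧ q) = ¬1/3 = 2/3
(r ∧ (r ∧ r)) ⊃ ¬(p ∧ q) = 0 ⊃ 2/3 = 1
r ∨ q = 0 ∨ 1/3 = 1/3
¬p = ¬1 = 0
q ⊃ ¬p = 1/3 ⊃ 0 = 2/3
(r ∨ q) ∨ (q ⊃ ¬p) = 1/3 ∨ 2/3 = 2/3
((r ∧ (r ∧ r)) ⊃ ¬(p ∧ q)) ⊃ ((r ∨ q) ∨ (q ⊃ ¬p)) = 1 ⊃ 2/3 = 2/3
(((q ∧ p) ∧ q) ∨ p) ⊃ (((r ∧ (r ∧ r)) ⊃ ¬(p ∧ q)) ⊃ ((r ∨ q) ∨ (q ⊃ ¬p))) = 1 ⊃ 2/3 = 2/3
No assignment yields a value below 2/3, so this is the minimum.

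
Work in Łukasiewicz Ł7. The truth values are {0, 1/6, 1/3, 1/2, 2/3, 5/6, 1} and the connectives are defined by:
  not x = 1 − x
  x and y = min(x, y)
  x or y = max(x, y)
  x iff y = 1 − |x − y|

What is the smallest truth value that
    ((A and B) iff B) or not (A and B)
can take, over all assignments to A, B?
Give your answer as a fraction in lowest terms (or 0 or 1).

1/2

Take A = 1/2, B = 1:
A and B = 1/2 and 1 = 1/2
(A and B) iff B = 1/2 iff 1 = 1/2
A and B = 1/2 and 1 = 1/2
not (A and B) = not 1/2 = 1/2
((A and B) iff B) or not (A and B) = 1/2 or 1/2 = 1/2
No assignment yields a value below 1/2, so this is the minimum.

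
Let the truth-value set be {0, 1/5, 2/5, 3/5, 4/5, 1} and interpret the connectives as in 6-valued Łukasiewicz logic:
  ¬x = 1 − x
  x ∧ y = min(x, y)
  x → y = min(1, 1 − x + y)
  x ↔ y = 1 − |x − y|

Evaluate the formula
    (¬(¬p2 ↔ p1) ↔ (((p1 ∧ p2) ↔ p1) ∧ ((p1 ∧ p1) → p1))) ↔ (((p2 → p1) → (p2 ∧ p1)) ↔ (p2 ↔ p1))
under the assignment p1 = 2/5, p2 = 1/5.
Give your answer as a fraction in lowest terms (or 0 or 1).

4/5

¬p2 = ¬1/5 = 4/5
¬p2 ↔ p1 = 4/5 ↔ 2/5 = 3/5
¬(¬p2 ↔ p1) = ¬3/5 = 2/5
p1 ∧ p2 = 2/5 ∧ 1/5 = 1/5
(p1 ∧ p2) ↔ p1 = 1/5 ↔ 2/5 = 4/5
p1 ∧ p1 = 2/5 ∧ 2/5 = 2/5
(p1 ∧ p1) → p1 = 2/5 → 2/5 = 1
((p1 ∧ p2) ↔ p1) ∧ ((p1 ∧ p1) → p1) = 4/5 ∧ 1 = 4/5
¬(¬p2 ↔ p1) ↔ (((p1 ∧ p2) ↔ p1) ∧ ((p1 ∧ p1) → p1)) = 2/5 ↔ 4/5 = 3/5
p2 → p1 = 1/5 → 2/5 = 1
p2 ∧ p1 = 1/5 ∧ 2/5 = 1/5
(p2 → p1) → (p2 ∧ p1) = 1 → 1/5 = 1/5
p2 ↔ p1 = 1/5 ↔ 2/5 = 4/5
((p2 → p1) → (p2 ∧ p1)) ↔ (p2 ↔ p1) = 1/5 ↔ 4/5 = 2/5
(¬(¬p2 ↔ p1) ↔ (((p1 ∧ p2) ↔ p1) ∧ ((p1 ∧ p1) → p1))) ↔ (((p2 → p1) → (p2 ∧ p1)) ↔ (p2 ↔ p1)) = 3/5 ↔ 2/5 = 4/5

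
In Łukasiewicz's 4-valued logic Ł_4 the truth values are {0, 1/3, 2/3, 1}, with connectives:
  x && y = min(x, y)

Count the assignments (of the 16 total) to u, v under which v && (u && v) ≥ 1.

1

u = 0, v = 0 ↦ 0  <
u = 0, v = 1/3 ↦ 0  <
u = 0, v = 2/3 ↦ 0  <
u = 0, v = 1 ↦ 0  <
u = 1/3, v = 0 ↦ 0  <
u = 1/3, v = 1/3 ↦ 1/3  <
u = 1/3, v = 2/3 ↦ 1/3  <
u = 1/3, v = 1 ↦ 1/3  <
u = 2/3, v = 0 ↦ 0  <
u = 2/3, v = 1/3 ↦ 1/3  <
u = 2/3, v = 2/3 ↦ 2/3  <
u = 2/3, v = 1 ↦ 2/3  <
u = 1, v = 0 ↦ 0  <
u = 1, v = 1/3 ↦ 1/3  <
u = 1, v = 2/3 ↦ 2/3  <
u = 1, v = 1 ↦ 1  ≥
So 1 of the 16 assignments meets the threshold.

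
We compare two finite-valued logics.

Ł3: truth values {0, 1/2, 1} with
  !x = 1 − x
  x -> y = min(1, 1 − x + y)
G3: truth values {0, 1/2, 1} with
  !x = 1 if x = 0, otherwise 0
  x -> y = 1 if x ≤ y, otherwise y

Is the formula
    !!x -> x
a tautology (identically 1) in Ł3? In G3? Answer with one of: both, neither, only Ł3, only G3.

In Ł3: every assignment gives 1 — tautology.
In G3: at x = 1/2 the value is 1/2 — not a tautology.

only Ł3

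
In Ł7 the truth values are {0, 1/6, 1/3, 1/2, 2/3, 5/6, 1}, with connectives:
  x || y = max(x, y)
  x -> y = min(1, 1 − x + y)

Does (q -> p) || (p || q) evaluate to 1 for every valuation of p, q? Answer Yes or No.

No

Counterexample: take p = 0, q = 1/6.
q -> p = 1/6 -> 0 = 5/6
p || q = 0 || 1/6 = 1/6
(q -> p) || (p || q) = 5/6 || 1/6 = 5/6
This gives 5/6 ≠ 1.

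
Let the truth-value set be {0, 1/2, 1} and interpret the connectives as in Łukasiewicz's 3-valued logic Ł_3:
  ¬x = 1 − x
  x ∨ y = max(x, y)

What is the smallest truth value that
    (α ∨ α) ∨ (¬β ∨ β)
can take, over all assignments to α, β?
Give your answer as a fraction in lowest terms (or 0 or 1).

Take α = 0, β = 1/2:
α ∨ α = 0 ∨ 0 = 0
¬β = ¬1/2 = 1/2
¬β ∨ β = 1/2 ∨ 1/2 = 1/2
(α ∨ α) ∨ (¬β ∨ β) = 0 ∨ 1/2 = 1/2
No assignment yields a value below 1/2, so this is the minimum.

1/2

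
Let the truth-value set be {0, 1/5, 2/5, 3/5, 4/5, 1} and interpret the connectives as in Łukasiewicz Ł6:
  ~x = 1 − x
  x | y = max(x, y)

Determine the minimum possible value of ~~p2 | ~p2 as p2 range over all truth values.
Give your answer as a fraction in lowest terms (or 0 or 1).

Take p2 = 2/5:
~p2 = ~2/5 = 3/5
~~p2 = ~3/5 = 2/5
~p2 = ~2/5 = 3/5
~~p2 | ~p2 = 2/5 | 3/5 = 3/5
No assignment yields a value below 3/5, so this is the minimum.

3/5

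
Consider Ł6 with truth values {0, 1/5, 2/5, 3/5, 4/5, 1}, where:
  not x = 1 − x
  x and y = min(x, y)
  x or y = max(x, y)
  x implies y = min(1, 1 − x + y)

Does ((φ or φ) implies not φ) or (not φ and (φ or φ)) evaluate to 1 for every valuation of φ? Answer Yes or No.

Counterexample: take φ = 3/5.
φ or φ = 3/5 or 3/5 = 3/5
not φ = not 3/5 = 2/5
(φ or φ) implies not φ = 3/5 implies 2/5 = 4/5
not φ = not 3/5 = 2/5
φ or φ = 3/5 or 3/5 = 3/5
not φ and (φ or φ) = 2/5 and 3/5 = 2/5
((φ or φ) implies not φ) or (not φ and (φ or φ)) = 4/5 or 2/5 = 4/5
This gives 4/5 ≠ 1.

No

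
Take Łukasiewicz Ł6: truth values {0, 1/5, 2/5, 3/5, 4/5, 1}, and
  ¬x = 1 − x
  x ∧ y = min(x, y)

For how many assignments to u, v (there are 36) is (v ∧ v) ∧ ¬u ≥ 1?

value 1: 1 assignment (counts)
value 4/5: 3 assignments
value 3/5: 5 assignments
value 2/5: 7 assignments
value 1/5: 9 assignments
value 0: 11 assignments
So 1 of the 36 assignments meets the threshold.

1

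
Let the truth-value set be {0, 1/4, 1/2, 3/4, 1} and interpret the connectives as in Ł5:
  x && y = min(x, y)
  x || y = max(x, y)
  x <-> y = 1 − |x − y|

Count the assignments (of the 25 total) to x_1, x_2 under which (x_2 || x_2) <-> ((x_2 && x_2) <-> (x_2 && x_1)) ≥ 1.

value 1: 3 assignments (counts)
value 3/4: 5 assignments
value 1/2: 6 assignments
value 1/4: 5 assignments
value 0: 6 assignments
So 3 of the 25 assignments meet the threshold.

3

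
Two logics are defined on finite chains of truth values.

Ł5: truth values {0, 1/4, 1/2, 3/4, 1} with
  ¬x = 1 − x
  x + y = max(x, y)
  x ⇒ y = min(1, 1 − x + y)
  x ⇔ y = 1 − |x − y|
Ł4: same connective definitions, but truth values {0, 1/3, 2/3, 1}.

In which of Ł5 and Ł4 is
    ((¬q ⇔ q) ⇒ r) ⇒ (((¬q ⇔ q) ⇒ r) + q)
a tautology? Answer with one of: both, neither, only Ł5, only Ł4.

In Ł5: every assignment gives 1 — tautology.
In Ł4: every assignment gives 1 — tautology.

both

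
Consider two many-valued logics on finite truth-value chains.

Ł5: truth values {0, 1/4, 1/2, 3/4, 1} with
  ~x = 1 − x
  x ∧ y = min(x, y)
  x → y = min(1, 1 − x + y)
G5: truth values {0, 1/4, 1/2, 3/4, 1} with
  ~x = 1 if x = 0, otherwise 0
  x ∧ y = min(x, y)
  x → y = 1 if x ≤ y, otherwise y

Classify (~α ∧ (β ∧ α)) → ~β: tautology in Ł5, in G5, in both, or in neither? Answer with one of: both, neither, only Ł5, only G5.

only G5

In Ł5: at α = 1/4, β = 1 the value is 3/4 — not a tautology.
In G5: every assignment gives 1 — tautology.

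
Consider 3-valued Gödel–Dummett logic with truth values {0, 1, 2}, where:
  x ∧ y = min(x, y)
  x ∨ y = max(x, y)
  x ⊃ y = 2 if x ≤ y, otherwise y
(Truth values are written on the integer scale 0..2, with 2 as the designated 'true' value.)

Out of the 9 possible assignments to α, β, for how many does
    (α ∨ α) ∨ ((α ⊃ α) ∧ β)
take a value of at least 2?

5

α = 0, β = 0 ↦ 0  <
α = 0, β = 1 ↦ 1  <
α = 0, β = 2 ↦ 2  ≥
α = 1, β = 0 ↦ 1  <
α = 1, β = 1 ↦ 1  <
α = 1, β = 2 ↦ 2  ≥
α = 2, β = 0 ↦ 2  ≥
α = 2, β = 1 ↦ 2  ≥
α = 2, β = 2 ↦ 2  ≥
So 5 of the 9 assignments meet the threshold.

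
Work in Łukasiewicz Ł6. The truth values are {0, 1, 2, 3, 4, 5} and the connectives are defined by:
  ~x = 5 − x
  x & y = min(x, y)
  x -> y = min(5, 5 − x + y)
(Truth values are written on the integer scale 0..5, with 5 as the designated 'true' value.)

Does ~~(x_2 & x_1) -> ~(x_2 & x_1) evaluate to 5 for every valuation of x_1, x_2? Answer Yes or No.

No

Counterexample: take x_1 = 3, x_2 = 3.
x_2 & x_1 = 3 & 3 = 3
~(x_2 & x_1) = ~3 = 2
~~(x_2 & x_1) = ~2 = 3
x_2 & x_1 = 3 & 3 = 3
~(x_2 & x_1) = ~3 = 2
~~(x_2 & x_1) -> ~(x_2 & x_1) = 3 -> 2 = 4
This gives 4 ≠ 5.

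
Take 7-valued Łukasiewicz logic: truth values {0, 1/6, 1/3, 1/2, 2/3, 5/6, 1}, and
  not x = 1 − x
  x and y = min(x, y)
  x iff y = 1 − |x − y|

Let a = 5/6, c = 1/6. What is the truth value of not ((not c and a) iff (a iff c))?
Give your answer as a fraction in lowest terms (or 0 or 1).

not c = not 1/6 = 5/6
not c and a = 5/6 and 5/6 = 5/6
a iff c = 5/6 iff 1/6 = 1/3
(not c and a) iff (a iff c) = 5/6 iff 1/3 = 1/2
not ((not c and a) iff (a iff c)) = not 1/2 = 1/2

1/2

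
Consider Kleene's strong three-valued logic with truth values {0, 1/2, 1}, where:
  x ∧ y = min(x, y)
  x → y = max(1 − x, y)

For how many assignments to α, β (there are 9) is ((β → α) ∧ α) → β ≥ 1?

α = 0, β = 0 ↦ 1  ≥
α = 0, β = 1/2 ↦ 1  ≥
α = 0, β = 1 ↦ 1  ≥
α = 1/2, β = 0 ↦ 1/2  <
α = 1/2, β = 1/2 ↦ 1/2  <
α = 1/2, β = 1 ↦ 1  ≥
α = 1, β = 0 ↦ 0  <
α = 1, β = 1/2 ↦ 1/2  <
α = 1, β = 1 ↦ 1  ≥
So 5 of the 9 assignments meet the threshold.

5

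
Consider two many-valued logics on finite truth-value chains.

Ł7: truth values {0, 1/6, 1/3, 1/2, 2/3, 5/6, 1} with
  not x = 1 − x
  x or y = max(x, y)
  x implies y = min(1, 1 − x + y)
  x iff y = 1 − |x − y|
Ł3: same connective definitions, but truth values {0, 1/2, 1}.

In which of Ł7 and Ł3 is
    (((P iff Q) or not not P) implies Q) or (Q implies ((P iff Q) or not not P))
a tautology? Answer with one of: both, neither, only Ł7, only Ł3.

In Ł7: every assignment gives 1 — tautology.
In Ł3: every assignment gives 1 — tautology.

both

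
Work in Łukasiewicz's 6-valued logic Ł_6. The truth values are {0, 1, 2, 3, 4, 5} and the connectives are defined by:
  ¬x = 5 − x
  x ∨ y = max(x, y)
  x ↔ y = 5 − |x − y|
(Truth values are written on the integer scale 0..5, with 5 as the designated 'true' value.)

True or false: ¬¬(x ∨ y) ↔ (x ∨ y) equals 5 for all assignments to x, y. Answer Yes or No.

At x = 2, y = 1, for instance:
x ∨ y = 2 ∨ 1 = 2
¬(x ∨ y) = ¬2 = 3
¬¬(x ∨ y) = ¬3 = 2
¬¬(x ∨ y) ↔ (x ∨ y) = 2 ↔ 2 = 5
and checking the remaining 35 assignments likewise gives ≥ 5 in every case.

Yes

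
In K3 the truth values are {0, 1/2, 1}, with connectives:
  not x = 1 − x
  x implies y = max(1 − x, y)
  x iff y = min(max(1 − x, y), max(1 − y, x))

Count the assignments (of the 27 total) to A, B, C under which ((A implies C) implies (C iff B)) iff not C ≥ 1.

value 1: 8 assignments (counts)
value 1/2: 15 assignments
value 0: 4 assignments
So 8 of the 27 assignments meet the threshold.

8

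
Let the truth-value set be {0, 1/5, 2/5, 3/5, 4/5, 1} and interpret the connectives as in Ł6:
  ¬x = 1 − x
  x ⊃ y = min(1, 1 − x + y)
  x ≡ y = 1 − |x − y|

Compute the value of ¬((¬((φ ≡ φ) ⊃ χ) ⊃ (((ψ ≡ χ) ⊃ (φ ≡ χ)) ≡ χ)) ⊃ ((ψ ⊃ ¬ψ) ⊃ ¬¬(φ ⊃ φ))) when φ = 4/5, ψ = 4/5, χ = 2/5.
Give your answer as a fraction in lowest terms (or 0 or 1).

0

φ ≡ φ = 4/5 ≡ 4/5 = 1
(φ ≡ φ) ⊃ χ = 1 ⊃ 2/5 = 2/5
¬((φ ≡ φ) ⊃ χ) = ¬2/5 = 3/5
ψ ≡ χ = 4/5 ≡ 2/5 = 3/5
φ ≡ χ = 4/5 ≡ 2/5 = 3/5
(ψ ≡ χ) ⊃ (φ ≡ χ) = 3/5 ⊃ 3/5 = 1
((ψ ≡ χ) ⊃ (φ ≡ χ)) ≡ χ = 1 ≡ 2/5 = 2/5
¬((φ ≡ φ) ⊃ χ) ⊃ (((ψ ≡ χ) ⊃ (φ ≡ χ)) ≡ χ) = 3/5 ⊃ 2/5 = 4/5
¬ψ = ¬4/5 = 1/5
ψ ⊃ ¬ψ = 4/5 ⊃ 1/5 = 2/5
φ ⊃ φ = 4/5 ⊃ 4/5 = 1
¬(φ ⊃ φ) = ¬1 = 0
¬¬(φ ⊃ φ) = ¬0 = 1
(ψ ⊃ ¬ψ) ⊃ ¬¬(φ ⊃ φ) = 2/5 ⊃ 1 = 1
(¬((φ ≡ φ) ⊃ χ) ⊃ (((ψ ≡ χ) ⊃ (φ ≡ χ)) ≡ χ)) ⊃ ((ψ ⊃ ¬ψ) ⊃ ¬¬(φ ⊃ φ)) = 4/5 ⊃ 1 = 1
¬((¬((φ ≡ φ) ⊃ χ) ⊃ (((ψ ≡ χ) ⊃ (φ ≡ χ)) ≡ χ)) ⊃ ((ψ ⊃ ¬ψ) ⊃ ¬¬(φ ⊃ φ))) = ¬1 = 0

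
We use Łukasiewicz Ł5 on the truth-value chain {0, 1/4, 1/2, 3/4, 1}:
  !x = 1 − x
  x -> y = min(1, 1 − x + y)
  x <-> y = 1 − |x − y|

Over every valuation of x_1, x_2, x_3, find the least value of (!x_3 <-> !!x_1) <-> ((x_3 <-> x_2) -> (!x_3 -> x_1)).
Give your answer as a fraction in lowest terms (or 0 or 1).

Take x_1 = 0, x_2 = 1, x_3 = 0:
!x_3 = !0 = 1
!x_1 = !0 = 1
!!x_1 = !1 = 0
!x_3 <-> !!x_1 = 1 <-> 0 = 0
x_3 <-> x_2 = 0 <-> 1 = 0
!x_3 = !0 = 1
!x_3 -> x_1 = 1 -> 0 = 0
(x_3 <-> x_2) -> (!x_3 -> x_1) = 0 -> 0 = 1
(!x_3 <-> !!x_1) <-> ((x_3 <-> x_2) -> (!x_3 -> x_1)) = 0 <-> 1 = 0
No assignment yields a value below 0, so this is the minimum.

0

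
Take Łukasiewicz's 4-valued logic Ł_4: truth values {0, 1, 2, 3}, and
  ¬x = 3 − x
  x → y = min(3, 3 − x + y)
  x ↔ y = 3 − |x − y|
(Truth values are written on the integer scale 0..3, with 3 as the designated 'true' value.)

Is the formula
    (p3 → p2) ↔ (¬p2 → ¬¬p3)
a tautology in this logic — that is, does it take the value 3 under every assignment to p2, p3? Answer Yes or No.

No

Counterexample: take p2 = 0, p3 = 0.
p3 → p2 = 0 → 0 = 3
¬p2 = ¬0 = 3
¬p3 = ¬0 = 3
¬¬p3 = ¬3 = 0
¬p2 → ¬¬p3 = 3 → 0 = 0
(p3 → p2) ↔ (¬p2 → ¬¬p3) = 3 ↔ 0 = 0
This gives 0 ≠ 3.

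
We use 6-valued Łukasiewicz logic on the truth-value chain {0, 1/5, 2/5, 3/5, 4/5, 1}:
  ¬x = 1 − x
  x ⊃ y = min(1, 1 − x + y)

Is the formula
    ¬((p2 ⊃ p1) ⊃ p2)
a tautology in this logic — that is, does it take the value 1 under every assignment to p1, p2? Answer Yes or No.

No

Counterexample: take p1 = 0, p2 = 1/5.
p2 ⊃ p1 = 1/5 ⊃ 0 = 4/5
(p2 ⊃ p1) ⊃ p2 = 4/5 ⊃ 1/5 = 2/5
¬((p2 ⊃ p1) ⊃ p2) = ¬2/5 = 3/5
This gives 3/5 ≠ 1.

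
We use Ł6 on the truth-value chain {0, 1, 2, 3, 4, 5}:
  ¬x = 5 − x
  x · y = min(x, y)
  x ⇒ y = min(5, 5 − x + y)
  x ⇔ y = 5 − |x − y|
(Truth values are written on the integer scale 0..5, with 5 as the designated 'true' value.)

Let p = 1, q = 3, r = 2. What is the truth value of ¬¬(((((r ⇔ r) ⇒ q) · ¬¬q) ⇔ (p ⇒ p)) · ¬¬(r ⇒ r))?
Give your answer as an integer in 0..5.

3

r ⇔ r = 2 ⇔ 2 = 5
(r ⇔ r) ⇒ q = 5 ⇒ 3 = 3
¬q = ¬3 = 2
¬¬q = ¬2 = 3
((r ⇔ r) ⇒ q) · ¬¬q = 3 · 3 = 3
p ⇒ p = 1 ⇒ 1 = 5
(((r ⇔ r) ⇒ q) · ¬¬q) ⇔ (p ⇒ p) = 3 ⇔ 5 = 3
r ⇒ r = 2 ⇒ 2 = 5
¬(r ⇒ r) = ¬5 = 0
¬¬(r ⇒ r) = ¬0 = 5
((((r ⇔ r) ⇒ q) · ¬¬q) ⇔ (p ⇒ p)) · ¬¬(r ⇒ r) = 3 · 5 = 3
¬(((((r ⇔ r) ⇒ q) · ¬¬q) ⇔ (p ⇒ p)) · ¬¬(r ⇒ r)) = ¬3 = 2
¬¬(((((r ⇔ r) ⇒ q) · ¬¬q) ⇔ (p ⇒ p)) · ¬¬(r ⇒ r)) = ¬2 = 3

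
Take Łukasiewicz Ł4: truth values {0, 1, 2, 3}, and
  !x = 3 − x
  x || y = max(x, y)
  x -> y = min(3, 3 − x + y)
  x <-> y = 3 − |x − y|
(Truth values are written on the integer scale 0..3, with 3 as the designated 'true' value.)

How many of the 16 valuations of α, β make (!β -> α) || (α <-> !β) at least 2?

13

α = 0, β = 0 ↦ 0  <
α = 0, β = 1 ↦ 1  <
α = 0, β = 2 ↦ 2  ≥
α = 0, β = 3 ↦ 3  ≥
α = 1, β = 0 ↦ 1  <
α = 1, β = 1 ↦ 2  ≥
α = 1, β = 2 ↦ 3  ≥
α = 1, β = 3 ↦ 3  ≥
α = 2, β = 0 ↦ 2  ≥
α = 2, β = 1 ↦ 3  ≥
α = 2, β = 2 ↦ 3  ≥
α = 2, β = 3 ↦ 3  ≥
α = 3, β = 0 ↦ 3  ≥
α = 3, β = 1 ↦ 3  ≥
α = 3, β = 2 ↦ 3  ≥
α = 3, β = 3 ↦ 3  ≥
So 13 of the 16 assignments meet the threshold.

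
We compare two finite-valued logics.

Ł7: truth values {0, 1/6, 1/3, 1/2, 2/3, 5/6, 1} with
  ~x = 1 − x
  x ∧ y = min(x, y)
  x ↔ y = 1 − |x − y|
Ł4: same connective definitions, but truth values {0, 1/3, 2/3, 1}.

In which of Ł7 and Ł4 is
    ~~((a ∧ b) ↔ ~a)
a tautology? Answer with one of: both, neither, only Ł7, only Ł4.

neither

In Ł7: at a = 0, b = 0 the value is 0 — not a tautology.
In Ł4: at a = 0, b = 0 the value is 0 — not a tautology.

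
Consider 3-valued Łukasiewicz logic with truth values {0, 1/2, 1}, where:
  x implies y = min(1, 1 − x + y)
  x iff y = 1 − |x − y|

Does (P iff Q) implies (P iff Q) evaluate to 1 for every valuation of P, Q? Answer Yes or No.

P = 0, Q = 0 ↦ 1
P = 0, Q = 1/2 ↦ 1
P = 0, Q = 1 ↦ 1
P = 1/2, Q = 0 ↦ 1
P = 1/2, Q = 1/2 ↦ 1
P = 1/2, Q = 1 ↦ 1
P = 1, Q = 0 ↦ 1
P = 1, Q = 1/2 ↦ 1
P = 1, Q = 1 ↦ 1
Every assignment gives a value ≥ 1.

Yes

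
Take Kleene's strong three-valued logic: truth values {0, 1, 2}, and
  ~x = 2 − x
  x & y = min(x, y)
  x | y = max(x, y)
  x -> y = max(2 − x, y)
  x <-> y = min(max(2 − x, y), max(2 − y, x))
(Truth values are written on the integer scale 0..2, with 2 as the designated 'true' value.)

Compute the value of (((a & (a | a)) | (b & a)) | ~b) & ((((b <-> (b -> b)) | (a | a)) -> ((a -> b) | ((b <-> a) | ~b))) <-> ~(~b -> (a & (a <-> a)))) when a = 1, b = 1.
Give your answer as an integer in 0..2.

a | a = 1 | 1 = 1
a & (a | a) = 1 & 1 = 1
b & a = 1 & 1 = 1
(a & (a | a)) | (b & a) = 1 | 1 = 1
~b = ~1 = 1
((a & (a | a)) | (b & a)) | ~b = 1 | 1 = 1
b -> b = 1 -> 1 = 1
b <-> (b -> b) = 1 <-> 1 = 1
a | a = 1 | 1 = 1
(b <-> (b -> b)) | (a | a) = 1 | 1 = 1
a -> b = 1 -> 1 = 1
b <-> a = 1 <-> 1 = 1
~b = ~1 = 1
(b <-> a) | ~b = 1 | 1 = 1
(a -> b) | ((b <-> a) | ~b) = 1 | 1 = 1
((b <-> (b -> b)) | (a | a)) -> ((a -> b) | ((b <-> a) | ~b)) = 1 -> 1 = 1
~b = ~1 = 1
a <-> a = 1 <-> 1 = 1
a & (a <-> a) = 1 & 1 = 1
~b -> (a & (a <-> a)) = 1 -> 1 = 1
~(~b -> (a & (a <-> a))) = ~1 = 1
(((b <-> (b -> b)) | (a | a)) -> ((a -> b) | ((b <-> a) | ~b))) <-> ~(~b -> (a & (a <-> a))) = 1 <-> 1 = 1
(((a & (a | a)) | (b & a)) | ~b) & ((((b <-> (b -> b)) | (a | a)) -> ((a -> b) | ((b <-> a) | ~b))) <-> ~(~b -> (a & (a <-> a)))) = 1 & 1 = 1

1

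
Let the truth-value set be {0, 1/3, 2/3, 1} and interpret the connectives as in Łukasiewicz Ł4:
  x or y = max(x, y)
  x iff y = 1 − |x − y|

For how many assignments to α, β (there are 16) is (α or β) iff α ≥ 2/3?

α = 0, β = 0 ↦ 1  ≥
α = 0, β = 1/3 ↦ 2/3  ≥
α = 0, β = 2/3 ↦ 1/3  <
α = 0, β = 1 ↦ 0  <
α = 1/3, β = 0 ↦ 1  ≥
α = 1/3, β = 1/3 ↦ 1  ≥
α = 1/3, β = 2/3 ↦ 2/3  ≥
α = 1/3, β = 1 ↦ 1/3  <
α = 2/3, β = 0 ↦ 1  ≥
α = 2/3, β = 1/3 ↦ 1  ≥
α = 2/3, β = 2/3 ↦ 1  ≥
α = 2/3, β = 1 ↦ 2/3  ≥
α = 1, β = 0 ↦ 1  ≥
α = 1, β = 1/3 ↦ 1  ≥
α = 1, β = 2/3 ↦ 1  ≥
α = 1, β = 1 ↦ 1  ≥
So 13 of the 16 assignments meet the threshold.

13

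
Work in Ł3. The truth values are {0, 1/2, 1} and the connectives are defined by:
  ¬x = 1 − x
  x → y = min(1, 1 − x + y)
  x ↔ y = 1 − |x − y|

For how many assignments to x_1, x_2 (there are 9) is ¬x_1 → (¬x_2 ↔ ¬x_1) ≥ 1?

x_1 = 0, x_2 = 0 ↦ 1  ≥
x_1 = 0, x_2 = 1/2 ↦ 1/2  <
x_1 = 0, x_2 = 1 ↦ 0  <
x_1 = 1/2, x_2 = 0 ↦ 1  ≥
x_1 = 1/2, x_2 = 1/2 ↦ 1  ≥
x_1 = 1/2, x_2 = 1 ↦ 1  ≥
x_1 = 1, x_2 = 0 ↦ 1  ≥
x_1 = 1, x_2 = 1/2 ↦ 1  ≥
x_1 = 1, x_2 = 1 ↦ 1  ≥
So 7 of the 9 assignments meet the threshold.

7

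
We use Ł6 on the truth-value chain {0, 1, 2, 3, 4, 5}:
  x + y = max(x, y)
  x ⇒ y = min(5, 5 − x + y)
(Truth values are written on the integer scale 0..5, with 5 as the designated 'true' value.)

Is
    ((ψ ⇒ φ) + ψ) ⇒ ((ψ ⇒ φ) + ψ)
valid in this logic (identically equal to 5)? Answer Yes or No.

At φ = 4, ψ = 0, for instance:
ψ ⇒ φ = 0 ⇒ 4 = 5
(ψ ⇒ φ) + ψ = 5 + 0 = 5
((ψ ⇒ φ) + ψ) ⇒ ((ψ ⇒ φ) + ψ) = 5 ⇒ 5 = 5
and checking the remaining 35 assignments likewise gives ≥ 5 in every case.

Yes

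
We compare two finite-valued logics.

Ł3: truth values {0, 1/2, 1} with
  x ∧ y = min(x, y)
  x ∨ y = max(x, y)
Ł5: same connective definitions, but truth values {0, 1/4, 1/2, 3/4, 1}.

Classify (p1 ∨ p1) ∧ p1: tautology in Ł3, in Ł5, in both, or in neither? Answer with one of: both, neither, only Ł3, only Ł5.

In Ł3: at p1 = 0 the value is 0 — not a tautology.
In Ł5: at p1 = 0 the value is 0 — not a tautology.

neither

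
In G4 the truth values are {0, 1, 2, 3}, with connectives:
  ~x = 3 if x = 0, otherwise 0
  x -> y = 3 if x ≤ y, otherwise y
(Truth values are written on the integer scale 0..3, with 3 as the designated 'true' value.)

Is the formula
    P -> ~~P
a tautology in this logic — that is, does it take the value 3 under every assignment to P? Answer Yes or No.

Yes

P = 0 ↦ 3
P = 1 ↦ 3
P = 2 ↦ 3
P = 3 ↦ 3
Every assignment gives a value ≥ 3.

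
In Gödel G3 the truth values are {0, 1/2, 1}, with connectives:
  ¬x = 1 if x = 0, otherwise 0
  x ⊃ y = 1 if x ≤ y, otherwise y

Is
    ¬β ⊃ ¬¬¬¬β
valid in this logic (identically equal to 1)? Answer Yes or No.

Counterexample: take β = 0.
¬β = ¬0 = 1
¬β = ¬0 = 1
¬¬β = ¬1 = 0
¬¬¬β = ¬0 = 1
¬¬¬¬β = ¬1 = 0
¬β ⊃ ¬¬¬¬β = 1 ⊃ 0 = 0
This gives 0 ≠ 1.

No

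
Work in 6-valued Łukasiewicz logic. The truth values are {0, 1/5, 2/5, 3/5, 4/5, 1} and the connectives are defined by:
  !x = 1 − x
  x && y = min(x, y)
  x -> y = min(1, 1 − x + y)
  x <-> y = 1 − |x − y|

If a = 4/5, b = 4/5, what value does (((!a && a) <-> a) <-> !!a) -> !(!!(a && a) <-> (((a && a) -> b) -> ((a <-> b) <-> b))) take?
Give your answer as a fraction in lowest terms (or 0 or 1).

2/5

!a = !4/5 = 1/5
!a && a = 1/5 && 4/5 = 1/5
(!a && a) <-> a = 1/5 <-> 4/5 = 2/5
!a = !4/5 = 1/5
!!a = !1/5 = 4/5
((!a && a) <-> a) <-> !!a = 2/5 <-> 4/5 = 3/5
a && a = 4/5 && 4/5 = 4/5
!(a && a) = !4/5 = 1/5
!!(a && a) = !1/5 = 4/5
a && a = 4/5 && 4/5 = 4/5
(a && a) -> b = 4/5 -> 4/5 = 1
a <-> b = 4/5 <-> 4/5 = 1
(a <-> b) <-> b = 1 <-> 4/5 = 4/5
((a && a) -> b) -> ((a <-> b) <-> b) = 1 -> 4/5 = 4/5
!!(a && a) <-> (((a && a) -> b) -> ((a <-> b) <-> b)) = 4/5 <-> 4/5 = 1
!(!!(a && a) <-> (((a && a) -> b) -> ((a <-> b) <-> b))) = !1 = 0
(((!a && a) <-> a) <-> !!a) -> !(!!(a && a) <-> (((a && a) -> b) -> ((a <-> b) <-> b))) = 3/5 -> 0 = 2/5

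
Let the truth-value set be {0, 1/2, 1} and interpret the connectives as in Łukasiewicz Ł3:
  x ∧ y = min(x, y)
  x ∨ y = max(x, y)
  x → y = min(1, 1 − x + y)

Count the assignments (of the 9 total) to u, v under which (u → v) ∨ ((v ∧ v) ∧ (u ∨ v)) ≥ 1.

u = 0, v = 0 ↦ 1  ≥
u = 0, v = 1/2 ↦ 1  ≥
u = 0, v = 1 ↦ 1  ≥
u = 1/2, v = 0 ↦ 1/2  <
u = 1/2, v = 1/2 ↦ 1  ≥
u = 1/2, v = 1 ↦ 1  ≥
u = 1, v = 0 ↦ 0  <
u = 1, v = 1/2 ↦ 1/2  <
u = 1, v = 1 ↦ 1  ≥
So 6 of the 9 assignments meet the threshold.

6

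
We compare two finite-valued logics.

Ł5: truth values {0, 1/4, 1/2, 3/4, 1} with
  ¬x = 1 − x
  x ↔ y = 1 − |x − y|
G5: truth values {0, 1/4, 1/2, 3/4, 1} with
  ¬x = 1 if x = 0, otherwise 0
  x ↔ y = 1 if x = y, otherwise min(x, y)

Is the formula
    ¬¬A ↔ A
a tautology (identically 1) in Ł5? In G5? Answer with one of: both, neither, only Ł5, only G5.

In Ł5: every assignment gives 1 — tautology.
In G5: at A = 1/4 the value is 1/4 — not a tautology.

only Ł5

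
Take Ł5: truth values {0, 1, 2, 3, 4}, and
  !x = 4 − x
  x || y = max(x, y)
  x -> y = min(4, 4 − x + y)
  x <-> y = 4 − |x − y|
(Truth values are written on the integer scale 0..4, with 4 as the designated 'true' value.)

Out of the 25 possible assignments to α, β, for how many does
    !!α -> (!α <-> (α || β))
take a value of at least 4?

value 4: 15 assignments (counts)
value 3: 4 assignments
value 2: 1 assignment
value 0: 5 assignments
So 15 of the 25 assignments meet the threshold.

15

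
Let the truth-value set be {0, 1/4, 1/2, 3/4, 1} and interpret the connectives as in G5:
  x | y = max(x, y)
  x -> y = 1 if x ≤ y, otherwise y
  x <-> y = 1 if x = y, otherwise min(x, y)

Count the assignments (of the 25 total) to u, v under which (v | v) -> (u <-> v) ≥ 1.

value 1: 15 assignments (counts)
value 3/4: 1 assignment
value 1/2: 2 assignments
value 1/4: 3 assignments
value 0: 4 assignments
So 15 of the 25 assignments meet the threshold.

15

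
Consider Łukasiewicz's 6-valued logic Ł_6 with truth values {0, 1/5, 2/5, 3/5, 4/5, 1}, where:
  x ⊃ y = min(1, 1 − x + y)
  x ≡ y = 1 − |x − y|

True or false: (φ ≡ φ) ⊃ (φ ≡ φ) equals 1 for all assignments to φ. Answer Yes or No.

φ = 0 ↦ 1
φ = 1/5 ↦ 1
φ = 2/5 ↦ 1
φ = 3/5 ↦ 1
φ = 4/5 ↦ 1
φ = 1 ↦ 1
Every assignment gives a value ≥ 1.

Yes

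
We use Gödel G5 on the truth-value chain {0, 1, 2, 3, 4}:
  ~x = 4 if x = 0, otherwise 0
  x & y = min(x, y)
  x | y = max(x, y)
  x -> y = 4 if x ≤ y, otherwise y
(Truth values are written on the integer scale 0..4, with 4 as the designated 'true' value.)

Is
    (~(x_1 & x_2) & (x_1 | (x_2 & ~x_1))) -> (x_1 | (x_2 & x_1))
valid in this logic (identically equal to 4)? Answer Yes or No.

No

Counterexample: take x_1 = 0, x_2 = 1.
x_1 & x_2 = 0 & 1 = 0
~(x_1 & x_2) = ~0 = 4
~x_1 = ~0 = 4
x_2 & ~x_1 = 1 & 4 = 1
x_1 | (x_2 & ~x_1) = 0 | 1 = 1
~(x_1 & x_2) & (x_1 | (x_2 & ~x_1)) = 4 & 1 = 1
x_2 & x_1 = 1 & 0 = 0
x_1 | (x_2 & x_1) = 0 | 0 = 0
(~(x_1 & x_2) & (x_1 | (x_2 & ~x_1))) -> (x_1 | (x_2 & x_1)) = 1 -> 0 = 0
This gives 0 ≠ 4.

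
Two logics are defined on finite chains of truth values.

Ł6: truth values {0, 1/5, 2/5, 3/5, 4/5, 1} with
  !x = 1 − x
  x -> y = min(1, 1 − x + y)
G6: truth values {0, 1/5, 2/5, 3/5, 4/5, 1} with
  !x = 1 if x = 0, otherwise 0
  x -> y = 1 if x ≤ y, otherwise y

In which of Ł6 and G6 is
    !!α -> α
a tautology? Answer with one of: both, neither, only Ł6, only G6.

In Ł6: every assignment gives 1 — tautology.
In G6: at α = 1/5 the value is 1/5 — not a tautology.

only Ł6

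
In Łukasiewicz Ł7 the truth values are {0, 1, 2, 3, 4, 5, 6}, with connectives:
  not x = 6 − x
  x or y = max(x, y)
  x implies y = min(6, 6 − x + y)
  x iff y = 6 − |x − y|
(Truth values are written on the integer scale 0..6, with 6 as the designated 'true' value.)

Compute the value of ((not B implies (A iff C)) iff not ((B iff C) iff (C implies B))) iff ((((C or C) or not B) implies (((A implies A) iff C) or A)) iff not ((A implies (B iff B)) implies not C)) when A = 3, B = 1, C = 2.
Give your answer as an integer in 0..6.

2

not B = not 1 = 5
A iff C = 3 iff 2 = 5
not B implies (A iff C) = 5 implies 5 = 6
B iff C = 1 iff 2 = 5
C implies B = 2 implies 1 = 5
(B iff C) iff (C implies B) = 5 iff 5 = 6
not ((B iff C) iff (C implies B)) = not 6 = 0
(not B implies (A iff C)) iff not ((B iff C) iff (C implies B)) = 6 iff 0 = 0
C or C = 2 or 2 = 2
not B = not 1 = 5
(C or C) or not B = 2 or 5 = 5
A implies A = 3 implies 3 = 6
(A implies A) iff C = 6 iff 2 = 2
((A implies A) iff C) or A = 2 or 3 = 3
((C or C) or not B) implies (((A implies A) iff C) or A) = 5 implies 3 = 4
B iff B = 1 iff 1 = 6
A implies (B iff B) = 3 implies 6 = 6
not C = not 2 = 4
(A implies (B iff B)) implies not C = 6 implies 4 = 4
not ((A implies (B iff B)) implies not C) = not 4 = 2
(((C or C) or not B) implies (((A implies A) iff C) or A)) iff not ((A implies (B iff B)) implies not C) = 4 iff 2 = 4
((not B implies (A iff C)) iff not ((B iff C) iff (C implies B))) iff ((((C or C) or not B) implies (((A implies A) iff C) or A)) iff not ((A implies (B iff B)) implies not C)) = 0 iff 4 = 2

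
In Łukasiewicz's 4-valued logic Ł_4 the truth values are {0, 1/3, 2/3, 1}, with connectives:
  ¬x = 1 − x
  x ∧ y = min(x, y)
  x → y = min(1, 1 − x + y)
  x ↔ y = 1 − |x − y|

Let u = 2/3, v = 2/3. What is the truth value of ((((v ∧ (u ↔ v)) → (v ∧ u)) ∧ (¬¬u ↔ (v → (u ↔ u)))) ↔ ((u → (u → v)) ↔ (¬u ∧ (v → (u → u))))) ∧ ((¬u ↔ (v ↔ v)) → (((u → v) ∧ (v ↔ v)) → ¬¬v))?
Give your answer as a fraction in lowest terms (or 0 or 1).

u ↔ v = 2/3 ↔ 2/3 = 1
v ∧ (u ↔ v) = 2/3 ∧ 1 = 2/3
v ∧ u = 2/3 ∧ 2/3 = 2/3
(v ∧ (u ↔ v)) → (v ∧ u) = 2/3 → 2/3 = 1
¬u = ¬2/3 = 1/3
¬¬u = ¬1/3 = 2/3
u ↔ u = 2/3 ↔ 2/3 = 1
v → (u ↔ u) = 2/3 → 1 = 1
¬¬u ↔ (v → (u ↔ u)) = 2/3 ↔ 1 = 2/3
((v ∧ (u ↔ v)) → (v ∧ u)) ∧ (¬¬u ↔ (v → (u ↔ u))) = 1 ∧ 2/3 = 2/3
u → v = 2/3 → 2/3 = 1
u → (u → v) = 2/3 → 1 = 1
¬u = ¬2/3 = 1/3
u → u = 2/3 → 2/3 = 1
v → (u → u) = 2/3 → 1 = 1
¬u ∧ (v → (u → u)) = 1/3 ∧ 1 = 1/3
(u → (u → v)) ↔ (¬u ∧ (v → (u → u))) = 1 ↔ 1/3 = 1/3
(((v ∧ (u ↔ v)) → (v ∧ u)) ∧ (¬¬u ↔ (v → (u ↔ u)))) ↔ ((u → (u → v)) ↔ (¬u ∧ (v → (u → u)))) = 2/3 ↔ 1/3 = 2/3
¬u = ¬2/3 = 1/3
v ↔ v = 2/3 ↔ 2/3 = 1
¬u ↔ (v ↔ v) = 1/3 ↔ 1 = 1/3
u → v = 2/3 → 2/3 = 1
v ↔ v = 2/3 ↔ 2/3 = 1
(u → v) ∧ (v ↔ v) = 1 ∧ 1 = 1
¬v = ¬2/3 = 1/3
¬¬v = ¬1/3 = 2/3
((u → v) ∧ (v ↔ v)) → ¬¬v = 1 → 2/3 = 2/3
(¬u ↔ (v ↔ v)) → (((u → v) ∧ (v ↔ v)) → ¬¬v) = 1/3 → 2/3 = 1
((((v ∧ (u ↔ v)) → (v ∧ u)) ∧ (¬¬u ↔ (v → (u ↔ u)))) ↔ ((u → (u → v)) ↔ (¬u ∧ (v → (u → u))))) ∧ ((¬u ↔ (v ↔ v)) → (((u → v) ∧ (v ↔ v)) → ¬¬v)) = 2/3 ∧ 1 = 2/3

2/3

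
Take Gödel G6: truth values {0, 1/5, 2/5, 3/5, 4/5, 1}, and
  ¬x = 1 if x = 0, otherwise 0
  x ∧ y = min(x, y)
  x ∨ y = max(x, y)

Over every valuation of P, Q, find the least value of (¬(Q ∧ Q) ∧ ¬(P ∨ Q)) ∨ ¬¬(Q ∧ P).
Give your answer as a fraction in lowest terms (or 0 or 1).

Take P = 0, Q = 1/5:
Q ∧ Q = 1/5 ∧ 1/5 = 1/5
¬(Q ∧ Q) = ¬1/5 = 0
P ∨ Q = 0 ∨ 1/5 = 1/5
¬(P ∨ Q) = ¬1/5 = 0
¬(Q ∧ Q) ∧ ¬(P ∨ Q) = 0 ∧ 0 = 0
Q ∧ P = 1/5 ∧ 0 = 0
¬(Q ∧ P) = ¬0 = 1
¬¬(Q ∧ P) = ¬1 = 0
(¬(Q ∧ Q) ∧ ¬(P ∨ Q)) ∨ ¬¬(Q ∧ P) = 0 ∨ 0 = 0
No assignment yields a value below 0, so this is the minimum.

0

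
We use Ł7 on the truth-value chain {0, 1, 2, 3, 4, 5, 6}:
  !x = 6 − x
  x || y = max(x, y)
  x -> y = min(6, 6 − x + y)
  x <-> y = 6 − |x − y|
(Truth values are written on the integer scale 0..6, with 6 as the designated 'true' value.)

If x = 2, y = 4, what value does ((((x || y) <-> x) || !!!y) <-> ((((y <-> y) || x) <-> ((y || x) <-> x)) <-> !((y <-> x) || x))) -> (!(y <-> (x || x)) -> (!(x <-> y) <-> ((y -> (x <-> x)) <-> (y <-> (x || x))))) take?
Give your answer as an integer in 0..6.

6

x || y = 2 || 4 = 4
(x || y) <-> x = 4 <-> 2 = 4
!y = !4 = 2
!!y = !2 = 4
!!!y = !4 = 2
((x || y) <-> x) || !!!y = 4 || 2 = 4
y <-> y = 4 <-> 4 = 6
(y <-> y) || x = 6 || 2 = 6
y || x = 4 || 2 = 4
(y || x) <-> x = 4 <-> 2 = 4
((y <-> y) || x) <-> ((y || x) <-> x) = 6 <-> 4 = 4
y <-> x = 4 <-> 2 = 4
(y <-> x) || x = 4 || 2 = 4
!((y <-> x) || x) = !4 = 2
(((y <-> y) || x) <-> ((y || x) <-> x)) <-> !((y <-> x) || x) = 4 <-> 2 = 4
(((x || y) <-> x) || !!!y) <-> ((((y <-> y) || x) <-> ((y || x) <-> x)) <-> !((y <-> x) || x)) = 4 <-> 4 = 6
x || x = 2 || 2 = 2
y <-> (x || x) = 4 <-> 2 = 4
!(y <-> (x || x)) = !4 = 2
x <-> y = 2 <-> 4 = 4
!(x <-> y) = !4 = 2
x <-> x = 2 <-> 2 = 6
y -> (x <-> x) = 4 -> 6 = 6
x || x = 2 || 2 = 2
y <-> (x || x) = 4 <-> 2 = 4
(y -> (x <-> x)) <-> (y <-> (x || x)) = 6 <-> 4 = 4
!(x <-> y) <-> ((y -> (x <-> x)) <-> (y <-> (x || x))) = 2 <-> 4 = 4
!(y <-> (x || x)) -> (!(x <-> y) <-> ((y -> (x <-> x)) <-> (y <-> (x || x)))) = 2 -> 4 = 6
((((x || y) <-> x) || !!!y) <-> ((((y <-> y) || x) <-> ((y || x) <-> x)) <-> !((y <-> x) || x))) -> (!(y <-> (x || x)) -> (!(x <-> y) <-> ((y -> (x <-> x)) <-> (y <-> (x || x))))) = 6 -> 6 = 6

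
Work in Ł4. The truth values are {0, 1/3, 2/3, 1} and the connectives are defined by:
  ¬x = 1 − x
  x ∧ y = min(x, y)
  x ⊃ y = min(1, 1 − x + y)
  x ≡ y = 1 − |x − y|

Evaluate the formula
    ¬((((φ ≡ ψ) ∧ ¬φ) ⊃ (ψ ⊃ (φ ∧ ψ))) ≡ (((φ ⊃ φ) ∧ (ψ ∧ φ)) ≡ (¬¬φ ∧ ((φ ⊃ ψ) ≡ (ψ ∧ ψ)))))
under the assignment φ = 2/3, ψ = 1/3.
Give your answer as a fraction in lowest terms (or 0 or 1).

1/3

φ ≡ ψ = 2/3 ≡ 1/3 = 2/3
¬φ = ¬2/3 = 1/3
(φ ≡ ψ) ∧ ¬φ = 2/3 ∧ 1/3 = 1/3
φ ∧ ψ = 2/3 ∧ 1/3 = 1/3
ψ ⊃ (φ ∧ ψ) = 1/3 ⊃ 1/3 = 1
((φ ≡ ψ) ∧ ¬φ) ⊃ (ψ ⊃ (φ ∧ ψ)) = 1/3 ⊃ 1 = 1
φ ⊃ φ = 2/3 ⊃ 2/3 = 1
ψ ∧ φ = 1/3 ∧ 2/3 = 1/3
(φ ⊃ φ) ∧ (ψ ∧ φ) = 1 ∧ 1/3 = 1/3
¬φ = ¬2/3 = 1/3
¬¬φ = ¬1/3 = 2/3
φ ⊃ ψ = 2/3 ⊃ 1/3 = 2/3
ψ ∧ ψ = 1/3 ∧ 1/3 = 1/3
(φ ⊃ ψ) ≡ (ψ ∧ ψ) = 2/3 ≡ 1/3 = 2/3
¬¬φ ∧ ((φ ⊃ ψ) ≡ (ψ ∧ ψ)) = 2/3 ∧ 2/3 = 2/3
((φ ⊃ φ) ∧ (ψ ∧ φ)) ≡ (¬¬φ ∧ ((φ ⊃ ψ) ≡ (ψ ∧ ψ))) = 1/3 ≡ 2/3 = 2/3
(((φ ≡ ψ) ∧ ¬φ) ⊃ (ψ ⊃ (φ ∧ ψ))) ≡ (((φ ⊃ φ) ∧ (ψ ∧ φ)) ≡ (¬¬φ ∧ ((φ ⊃ ψ) ≡ (ψ ∧ ψ)))) = 1 ≡ 2/3 = 2/3
¬((((φ ≡ ψ) ∧ ¬φ) ⊃ (ψ ⊃ (φ ∧ ψ))) ≡ (((φ ⊃ φ) ∧ (ψ ∧ φ)) ≡ (¬¬φ ∧ ((φ ⊃ ψ) ≡ (ψ ∧ ψ))))) = ¬2/3 = 1/3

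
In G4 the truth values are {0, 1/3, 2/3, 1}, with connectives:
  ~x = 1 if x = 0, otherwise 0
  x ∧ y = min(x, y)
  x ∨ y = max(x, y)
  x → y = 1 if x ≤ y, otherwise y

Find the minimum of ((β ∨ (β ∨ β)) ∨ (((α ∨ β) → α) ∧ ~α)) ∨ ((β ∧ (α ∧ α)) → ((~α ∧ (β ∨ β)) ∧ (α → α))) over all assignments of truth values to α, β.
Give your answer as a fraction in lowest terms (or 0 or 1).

Take α = 1/3, β = 1/3:
β ∨ β = 1/3 ∨ 1/3 = 1/3
β ∨ (β ∨ β) = 1/3 ∨ 1/3 = 1/3
α ∨ β = 1/3 ∨ 1/3 = 1/3
(α ∨ β) → α = 1/3 → 1/3 = 1
~α = ~1/3 = 0
((α ∨ β) → α) ∧ ~α = 1 ∧ 0 = 0
(β ∨ (β ∨ β)) ∨ (((α ∨ β) → α) ∧ ~α) = 1/3 ∨ 0 = 1/3
α ∧ α = 1/3 ∧ 1/3 = 1/3
β ∧ (α ∧ α) = 1/3 ∧ 1/3 = 1/3
~α = ~1/3 = 0
β ∨ β = 1/3 ∨ 1/3 = 1/3
~α ∧ (β ∨ β) = 0 ∧ 1/3 = 0
α → α = 1/3 → 1/3 = 1
(~α ∧ (β ∨ β)) ∧ (α → α) = 0 ∧ 1 = 0
(β ∧ (α ∧ α)) → ((~α ∧ (β ∨ β)) ∧ (α → α)) = 1/3 → 0 = 0
((β ∨ (β ∨ β)) ∨ (((α ∨ β) → α) ∧ ~α)) ∨ ((β ∧ (α ∧ α)) → ((~α ∧ (β ∨ β)) ∧ (α → α))) = 1/3 ∨ 0 = 1/3
No assignment yields a value below 1/3, so this is the minimum.

1/3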